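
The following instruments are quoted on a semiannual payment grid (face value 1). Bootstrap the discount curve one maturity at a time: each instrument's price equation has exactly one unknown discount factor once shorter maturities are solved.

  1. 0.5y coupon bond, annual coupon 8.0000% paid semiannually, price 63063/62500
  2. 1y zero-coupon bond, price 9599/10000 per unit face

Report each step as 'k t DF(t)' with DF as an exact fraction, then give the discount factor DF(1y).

step 1 [0.5y] bond c/2=1/25: DF=(63063/62500 − 1/25·(0))/(1+1/25) = 4851/5000 ≈ 0.970200
step 2 [1y] zero: DF = P = 9599/10000 ≈ 0.959900

1 1/2 4851/5000
2 1 9599/10000
DF(1y) = 9599/10000 ≈ 0.959900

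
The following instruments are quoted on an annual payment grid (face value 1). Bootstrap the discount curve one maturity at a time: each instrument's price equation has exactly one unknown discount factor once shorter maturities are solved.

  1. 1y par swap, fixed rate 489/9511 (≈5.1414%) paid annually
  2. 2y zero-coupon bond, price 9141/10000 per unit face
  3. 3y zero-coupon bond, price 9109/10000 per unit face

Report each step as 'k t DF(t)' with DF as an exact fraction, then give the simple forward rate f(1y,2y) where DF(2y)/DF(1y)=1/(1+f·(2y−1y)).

step 1 [1y] swap r/1=489/9511: DF=(1 − 489/9511·(0))/(1+489/9511) = 9511/10000 ≈ 0.951100
step 2 [2y] zero: DF = P = 9141/10000 ≈ 0.914100
step 3 [3y] zero: DF = P = 9109/10000 ≈ 0.910900

1 1 9511/10000
2 2 9141/10000
3 3 9109/10000
f(1y,2y) = ((9511/10000)/(9141/10000) − 1)/(1) = 370/9141 ≈ 4.0477%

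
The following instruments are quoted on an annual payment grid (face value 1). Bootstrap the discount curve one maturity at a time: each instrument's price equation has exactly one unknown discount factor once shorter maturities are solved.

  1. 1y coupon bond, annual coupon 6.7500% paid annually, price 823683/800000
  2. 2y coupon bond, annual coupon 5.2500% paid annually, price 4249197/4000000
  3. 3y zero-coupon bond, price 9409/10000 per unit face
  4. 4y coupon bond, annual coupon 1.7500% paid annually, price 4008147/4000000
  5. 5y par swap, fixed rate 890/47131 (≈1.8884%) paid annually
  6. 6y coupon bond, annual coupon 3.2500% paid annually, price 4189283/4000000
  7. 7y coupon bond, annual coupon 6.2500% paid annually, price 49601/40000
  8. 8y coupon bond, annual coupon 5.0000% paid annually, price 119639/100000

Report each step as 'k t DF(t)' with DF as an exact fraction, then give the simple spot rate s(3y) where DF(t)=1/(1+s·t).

1 1 1929/2000
2 2 2403/2500
3 3 9409/10000
4 4 1871/2000
5 5 911/1000
6 6 433/500
7 7 8389/10000
8 8 4169/5000
s(3y) = (1/(9409/10000) − 1)/(3) = 197/9409 ≈ 2.0937%

step 1 [1y] bond c/1=27/400: DF=(823683/800000 − 27/400·(0))/(1+27/400) = 1929/2000 ≈ 0.964500
step 2 [2y] bond c/1=21/400: DF=(4249197/4000000 − 21/400·(0.964500))/(1+21/400) = 2403/2500 ≈ 0.961200
step 3 [3y] zero: DF = P = 9409/10000 ≈ 0.940900
step 4 [4y] bond c/1=7/400: DF=(4008147/4000000 − 7/400·(0.964500+0.961200+0.940900))/(1+7/400) = 1871/2000 ≈ 0.935500
step 5 [5y] swap r/1=890/47131: DF=(1 − 890/47131·(0.964500+0.961200+0.940900+0.935500))/(1+890/47131) = 911/1000 ≈ 0.911000
step 6 [6y] bond c/1=13/400: DF=(4189283/4000000 − 13/400·(0.964500+0.961200+0.940900+0.935500+0.911000))/(1+13/400) = 433/500 ≈ 0.866000
step 7 [7y] bond c/1=1/16: DF=(49601/40000 − 1/16·(0.964500+0.961200+0.940900+0.935500+0.911000+0.866000))/(1+1/16) = 8389/10000 ≈ 0.838900
step 8 [8y] bond c/1=1/20: DF=(119639/100000 − 1/20·(0.964500+0.961200+0.940900+0.935500+0.911000+0.866000+0.838900))/(1+1/20) = 4169/5000 ≈ 0.833800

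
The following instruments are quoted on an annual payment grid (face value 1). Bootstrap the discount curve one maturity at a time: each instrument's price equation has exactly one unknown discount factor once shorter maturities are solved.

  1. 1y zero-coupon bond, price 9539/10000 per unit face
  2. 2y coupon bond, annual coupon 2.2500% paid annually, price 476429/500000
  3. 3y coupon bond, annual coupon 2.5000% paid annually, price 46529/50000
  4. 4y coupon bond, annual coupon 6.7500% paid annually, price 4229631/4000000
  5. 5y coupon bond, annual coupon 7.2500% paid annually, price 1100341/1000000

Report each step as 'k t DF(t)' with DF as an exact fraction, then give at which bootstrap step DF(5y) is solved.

step 1 [1y] zero: DF = P = 9539/10000 ≈ 0.953900
step 2 [2y] bond c/1=9/400: DF=(476429/500000 − 9/400·(0.953900))/(1+9/400) = 9109/10000 ≈ 0.910900
step 3 [3y] bond c/1=1/40: DF=(46529/50000 − 1/40·(0.953900+0.910900))/(1+1/40) = 539/625 ≈ 0.862400
step 4 [4y] bond c/1=27/400: DF=(4229631/4000000 − 27/400·(0.953900+0.910900+0.862400))/(1+27/400) = 8181/10000 ≈ 0.818100
step 5 [5y] bond c/1=29/400: DF=(1100341/1000000 − 29/400·(0.953900+0.910900+0.862400+0.818100))/(1+29/400) = 7863/10000 ≈ 0.786300

1 1 9539/10000
2 2 9109/10000
3 3 539/625
4 4 8181/10000
5 5 7863/10000
DF(5y) is solved at step 5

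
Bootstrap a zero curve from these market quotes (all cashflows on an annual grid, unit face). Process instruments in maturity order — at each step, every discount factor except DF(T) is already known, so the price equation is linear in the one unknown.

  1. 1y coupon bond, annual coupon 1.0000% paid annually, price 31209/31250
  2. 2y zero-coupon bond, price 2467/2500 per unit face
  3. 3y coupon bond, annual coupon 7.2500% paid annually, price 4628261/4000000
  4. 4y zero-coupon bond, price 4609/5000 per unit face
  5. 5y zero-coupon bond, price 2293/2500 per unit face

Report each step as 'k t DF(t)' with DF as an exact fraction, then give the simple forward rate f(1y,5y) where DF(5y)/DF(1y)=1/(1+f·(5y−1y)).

1 1 618/625
2 2 2467/2500
3 3 9453/10000
4 4 4609/5000
5 5 2293/2500
f(1y,5y) = ((618/625)/(2293/2500) − 1)/(4) = 179/9172 ≈ 1.9516%

step 1 [1y] bond c/1=1/100: DF=(31209/31250 − 1/100·(0))/(1+1/100) = 618/625 ≈ 0.988800
step 2 [2y] zero: DF = P = 2467/2500 ≈ 0.986800
step 3 [3y] bond c/1=29/400: DF=(4628261/4000000 − 29/400·(0.988800+0.986800))/(1+29/400) = 9453/10000 ≈ 0.945300
step 4 [4y] zero: DF = P = 4609/5000 ≈ 0.921800
step 5 [5y] zero: DF = P = 2293/2500 ≈ 0.917200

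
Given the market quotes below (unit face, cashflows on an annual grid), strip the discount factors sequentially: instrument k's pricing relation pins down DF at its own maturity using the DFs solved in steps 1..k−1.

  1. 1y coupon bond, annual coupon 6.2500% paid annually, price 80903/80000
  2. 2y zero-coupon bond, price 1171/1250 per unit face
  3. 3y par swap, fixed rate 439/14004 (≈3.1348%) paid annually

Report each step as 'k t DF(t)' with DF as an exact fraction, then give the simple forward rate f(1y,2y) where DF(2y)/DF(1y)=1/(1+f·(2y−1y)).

step 1 [1y] bond c/1=1/16: DF=(80903/80000 − 1/16·(0))/(1+1/16) = 4759/5000 ≈ 0.951800
step 2 [2y] zero: DF = P = 1171/1250 ≈ 0.936800
step 3 [3y] swap r/1=439/14004: DF=(1 − 439/14004·(0.951800+0.936800))/(1+439/14004) = 4561/5000 ≈ 0.912200

1 1 4759/5000
2 2 1171/1250
3 3 4561/5000
f(1y,2y) = ((4759/5000)/(1171/1250) − 1)/(1) = 75/4684 ≈ 1.6012%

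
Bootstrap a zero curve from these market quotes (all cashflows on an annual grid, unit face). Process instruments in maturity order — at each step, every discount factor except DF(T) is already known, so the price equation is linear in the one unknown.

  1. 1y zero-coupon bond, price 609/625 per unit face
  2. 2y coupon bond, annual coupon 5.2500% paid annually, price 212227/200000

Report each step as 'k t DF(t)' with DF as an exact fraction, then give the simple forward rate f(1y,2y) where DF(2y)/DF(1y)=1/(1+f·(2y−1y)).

1 1 609/625
2 2 2399/2500
f(1y,2y) = ((609/625)/(2399/2500) − 1)/(1) = 37/2399 ≈ 1.5423%

step 1 [1y] zero: DF = P = 609/625 ≈ 0.974400
step 2 [2y] bond c/1=21/400: DF=(212227/200000 − 21/400·(0.974400))/(1+21/400) = 2399/2500 ≈ 0.959600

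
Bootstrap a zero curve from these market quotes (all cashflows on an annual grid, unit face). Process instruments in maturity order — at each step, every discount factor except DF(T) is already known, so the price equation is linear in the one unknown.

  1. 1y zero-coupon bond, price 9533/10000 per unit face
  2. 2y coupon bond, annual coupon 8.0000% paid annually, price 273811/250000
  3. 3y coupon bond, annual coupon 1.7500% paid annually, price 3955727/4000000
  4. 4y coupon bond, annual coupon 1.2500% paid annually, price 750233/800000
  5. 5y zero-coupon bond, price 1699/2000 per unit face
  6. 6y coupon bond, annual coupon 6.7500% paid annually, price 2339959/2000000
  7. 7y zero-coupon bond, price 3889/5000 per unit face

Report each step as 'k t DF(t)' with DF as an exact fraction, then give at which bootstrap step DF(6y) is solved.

1 1 9533/10000
2 2 1887/2000
3 3 9393/10000
4 4 557/625
5 5 1699/2000
6 6 4033/5000
7 7 3889/5000
DF(6y) is solved at step 6

step 1 [1y] zero: DF = P = 9533/10000 ≈ 0.953300
step 2 [2y] bond c/1=2/25: DF=(273811/250000 − 2/25·(0.953300))/(1+2/25) = 1887/2000 ≈ 0.943500
step 3 [3y] bond c/1=7/400: DF=(3955727/4000000 − 7/400·(0.953300+0.943500))/(1+7/400) = 9393/10000 ≈ 0.939300
step 4 [4y] bond c/1=1/80: DF=(750233/800000 − 1/80·(0.953300+0.943500+0.939300))/(1+1/80) = 557/625 ≈ 0.891200
step 5 [5y] zero: DF = P = 1699/2000 ≈ 0.849500
step 6 [6y] bond c/1=27/400: DF=(2339959/2000000 − 27/400·(0.953300+0.943500+0.939300+0.891200+0.849500))/(1+27/400) = 4033/5000 ≈ 0.806600
step 7 [7y] zero: DF = P = 3889/5000 ≈ 0.777800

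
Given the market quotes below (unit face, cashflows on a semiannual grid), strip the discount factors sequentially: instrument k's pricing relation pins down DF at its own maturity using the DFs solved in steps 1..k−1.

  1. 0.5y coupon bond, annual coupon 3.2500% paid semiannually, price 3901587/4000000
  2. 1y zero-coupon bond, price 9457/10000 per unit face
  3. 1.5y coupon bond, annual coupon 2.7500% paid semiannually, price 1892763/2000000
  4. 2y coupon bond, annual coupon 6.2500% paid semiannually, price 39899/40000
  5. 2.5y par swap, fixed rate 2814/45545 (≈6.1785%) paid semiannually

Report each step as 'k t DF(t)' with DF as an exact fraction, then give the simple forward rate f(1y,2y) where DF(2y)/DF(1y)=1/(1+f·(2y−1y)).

step 1 [0.5y] bond c/2=13/800: DF=(3901587/4000000 − 13/800·(0))/(1+13/800) = 4799/5000 ≈ 0.959800
step 2 [1y] zero: DF = P = 9457/10000 ≈ 0.945700
step 3 [1.5y] bond c/2=11/800: DF=(1892763/2000000 − 11/800·(0.959800+0.945700))/(1+11/800) = 9077/10000 ≈ 0.907700
step 4 [2y] bond c/2=1/32: DF=(39899/40000 − 1/32·(0.959800+0.945700+0.907700))/(1+1/32) = 441/500 ≈ 0.882000
step 5 [2.5y] swap r/2=1407/45545: DF=(1 − 1407/45545·(0.959800+0.945700+0.907700+0.882000))/(1+1407/45545) = 8593/10000 ≈ 0.859300

1 1/2 4799/5000
2 1 9457/10000
3 3/2 9077/10000
4 2 441/500
5 5/2 8593/10000
f(1y,2y) = ((9457/10000)/(441/500) − 1)/(1) = 13/180 ≈ 7.2222%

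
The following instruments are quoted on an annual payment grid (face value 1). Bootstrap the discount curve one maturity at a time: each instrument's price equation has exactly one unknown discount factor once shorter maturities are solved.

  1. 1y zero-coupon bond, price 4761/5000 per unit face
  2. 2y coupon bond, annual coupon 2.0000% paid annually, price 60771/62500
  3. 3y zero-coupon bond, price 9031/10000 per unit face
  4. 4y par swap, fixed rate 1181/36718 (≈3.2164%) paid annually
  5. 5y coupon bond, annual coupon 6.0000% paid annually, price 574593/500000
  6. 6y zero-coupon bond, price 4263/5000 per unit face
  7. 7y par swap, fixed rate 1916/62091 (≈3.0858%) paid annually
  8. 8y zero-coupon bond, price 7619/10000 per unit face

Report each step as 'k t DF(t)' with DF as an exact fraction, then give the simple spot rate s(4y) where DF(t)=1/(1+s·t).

1 1 4761/5000
2 2 4673/5000
3 3 9031/10000
4 4 8819/10000
5 5 8763/10000
6 6 4263/5000
7 7 2021/2500
8 8 7619/10000
s(4y) = (1/(8819/10000) − 1)/(4) = 1181/35276 ≈ 3.3479%

step 1 [1y] zero: DF = P = 4761/5000 ≈ 0.952200
step 2 [2y] bond c/1=1/50: DF=(60771/62500 − 1/50·(0.952200))/(1+1/50) = 4673/5000 ≈ 0.934600
step 3 [3y] zero: DF = P = 9031/10000 ≈ 0.903100
step 4 [4y] swap r/1=1181/36718: DF=(1 − 1181/36718·(0.952200+0.934600+0.903100))/(1+1181/36718) = 8819/10000 ≈ 0.881900
step 5 [5y] bond c/1=3/50: DF=(574593/500000 − 3/50·(0.952200+0.934600+0.903100+0.881900))/(1+3/50) = 8763/10000 ≈ 0.876300
step 6 [6y] zero: DF = P = 4263/5000 ≈ 0.852600
step 7 [7y] swap r/1=1916/62091: DF=(1 − 1916/62091·(0.952200+0.934600+0.903100+0.881900+0.876300+0.852600))/(1+1916/62091) = 2021/2500 ≈ 0.808400
step 8 [8y] zero: DF = P = 7619/10000 ≈ 0.761900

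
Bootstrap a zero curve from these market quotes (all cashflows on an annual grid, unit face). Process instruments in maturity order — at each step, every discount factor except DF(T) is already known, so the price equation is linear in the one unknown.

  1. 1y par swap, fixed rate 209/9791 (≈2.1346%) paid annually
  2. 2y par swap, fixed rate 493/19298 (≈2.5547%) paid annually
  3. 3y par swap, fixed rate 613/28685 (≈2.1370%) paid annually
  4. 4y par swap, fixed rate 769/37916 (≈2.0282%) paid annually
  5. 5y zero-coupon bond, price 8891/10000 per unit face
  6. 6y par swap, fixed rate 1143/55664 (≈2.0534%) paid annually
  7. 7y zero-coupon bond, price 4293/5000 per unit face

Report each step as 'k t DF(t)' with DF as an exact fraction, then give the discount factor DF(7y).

step 1 [1y] swap r/1=209/9791: DF=(1 − 209/9791·(0))/(1+209/9791) = 9791/10000 ≈ 0.979100
step 2 [2y] swap r/1=493/19298: DF=(1 − 493/19298·(0.979100))/(1+493/19298) = 9507/10000 ≈ 0.950700
step 3 [3y] swap r/1=613/28685: DF=(1 − 613/28685·(0.979100+0.950700))/(1+613/28685) = 9387/10000 ≈ 0.938700
step 4 [4y] swap r/1=769/37916: DF=(1 − 769/37916·(0.979100+0.950700+0.938700))/(1+769/37916) = 9231/10000 ≈ 0.923100
step 5 [5y] zero: DF = P = 8891/10000 ≈ 0.889100
step 6 [6y] swap r/1=1143/55664: DF=(1 − 1143/55664·(0.979100+0.950700+0.938700+0.923100+0.889100))/(1+1143/55664) = 8857/10000 ≈ 0.885700
step 7 [7y] zero: DF = P = 4293/5000 ≈ 0.858600

1 1 9791/10000
2 2 9507/10000
3 3 9387/10000
4 4 9231/10000
5 5 8891/10000
6 6 8857/10000
7 7 4293/5000
DF(7y) = 4293/5000 ≈ 0.858600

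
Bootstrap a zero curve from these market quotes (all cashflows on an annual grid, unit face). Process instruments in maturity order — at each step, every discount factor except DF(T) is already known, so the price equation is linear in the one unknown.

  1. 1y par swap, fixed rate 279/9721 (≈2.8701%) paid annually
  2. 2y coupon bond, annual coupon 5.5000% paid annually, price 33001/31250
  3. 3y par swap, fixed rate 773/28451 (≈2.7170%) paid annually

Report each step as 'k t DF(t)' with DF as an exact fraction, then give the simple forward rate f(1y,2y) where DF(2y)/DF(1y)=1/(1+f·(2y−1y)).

1 1 9721/10000
2 2 9503/10000
3 3 9227/10000
f(1y,2y) = ((9721/10000)/(9503/10000) − 1)/(1) = 218/9503 ≈ 2.2940%

step 1 [1y] swap r/1=279/9721: DF=(1 − 279/9721·(0))/(1+279/9721) = 9721/10000 ≈ 0.972100
step 2 [2y] bond c/1=11/200: DF=(33001/31250 − 11/200·(0.972100))/(1+11/200) = 9503/10000 ≈ 0.950300
step 3 [3y] swap r/1=773/28451: DF=(1 − 773/28451·(0.972100+0.950300))/(1+773/28451) = 9227/10000 ≈ 0.922700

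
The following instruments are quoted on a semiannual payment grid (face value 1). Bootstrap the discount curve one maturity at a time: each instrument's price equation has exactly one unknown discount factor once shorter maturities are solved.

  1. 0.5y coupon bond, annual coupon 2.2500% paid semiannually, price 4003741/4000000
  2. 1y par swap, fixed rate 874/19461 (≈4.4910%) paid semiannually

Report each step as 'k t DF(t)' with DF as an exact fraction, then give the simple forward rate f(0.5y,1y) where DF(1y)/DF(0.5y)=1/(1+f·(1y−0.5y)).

step 1 [0.5y] bond c/2=9/800: DF=(4003741/4000000 − 9/800·(0))/(1+9/800) = 4949/5000 ≈ 0.989800
step 2 [1y] swap r/2=437/19461: DF=(1 − 437/19461·(0.989800))/(1+437/19461) = 9563/10000 ≈ 0.956300

1 1/2 4949/5000
2 1 9563/10000
f(0.5y,1y) = ((4949/5000)/(9563/10000) − 1)/(1/2) = 670/9563 ≈ 7.0062%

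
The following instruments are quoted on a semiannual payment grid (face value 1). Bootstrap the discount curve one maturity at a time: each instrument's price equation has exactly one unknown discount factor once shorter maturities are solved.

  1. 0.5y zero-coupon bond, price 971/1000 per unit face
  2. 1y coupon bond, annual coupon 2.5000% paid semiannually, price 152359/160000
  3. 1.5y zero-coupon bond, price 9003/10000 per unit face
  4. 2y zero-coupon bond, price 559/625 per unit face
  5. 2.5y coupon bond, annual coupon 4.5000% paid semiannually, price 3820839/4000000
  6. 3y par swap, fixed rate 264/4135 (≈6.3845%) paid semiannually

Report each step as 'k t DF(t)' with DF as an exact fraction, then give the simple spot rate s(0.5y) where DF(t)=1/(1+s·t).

step 1 [0.5y] zero: DF = P = 971/1000 ≈ 0.971000
step 2 [1y] bond c/2=1/80: DF=(152359/160000 − 1/80·(0.971000))/(1+1/80) = 1857/2000 ≈ 0.928500
step 3 [1.5y] zero: DF = P = 9003/10000 ≈ 0.900300
step 4 [2y] zero: DF = P = 559/625 ≈ 0.894400
step 5 [2.5y] bond c/2=9/400: DF=(3820839/4000000 − 9/400·(0.971000+0.928500+0.900300+0.894400))/(1+9/400) = 8529/10000 ≈ 0.852900
step 6 [3y] swap r/2=132/4135: DF=(1 − 132/4135·(0.971000+0.928500+0.900300+0.894400+0.852900))/(1+132/4135) = 2071/2500 ≈ 0.828400

1 1/2 971/1000
2 1 1857/2000
3 3/2 9003/10000
4 2 559/625
5 5/2 8529/10000
6 3 2071/2500
s(0.5y) = (1/(971/1000) − 1)/(1/2) = 58/971 ≈ 5.9732%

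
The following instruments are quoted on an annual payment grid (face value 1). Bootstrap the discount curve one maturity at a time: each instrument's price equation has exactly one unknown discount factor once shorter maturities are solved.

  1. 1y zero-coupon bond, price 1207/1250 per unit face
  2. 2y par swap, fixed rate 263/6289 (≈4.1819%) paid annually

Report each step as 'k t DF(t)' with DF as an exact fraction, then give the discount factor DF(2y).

1 1 1207/1250
2 2 9211/10000
DF(2y) = 9211/10000 ≈ 0.921100

step 1 [1y] zero: DF = P = 1207/1250 ≈ 0.965600
step 2 [2y] swap r/1=263/6289: DF=(1 − 263/6289·(0.965600))/(1+263/6289) = 9211/10000 ≈ 0.921100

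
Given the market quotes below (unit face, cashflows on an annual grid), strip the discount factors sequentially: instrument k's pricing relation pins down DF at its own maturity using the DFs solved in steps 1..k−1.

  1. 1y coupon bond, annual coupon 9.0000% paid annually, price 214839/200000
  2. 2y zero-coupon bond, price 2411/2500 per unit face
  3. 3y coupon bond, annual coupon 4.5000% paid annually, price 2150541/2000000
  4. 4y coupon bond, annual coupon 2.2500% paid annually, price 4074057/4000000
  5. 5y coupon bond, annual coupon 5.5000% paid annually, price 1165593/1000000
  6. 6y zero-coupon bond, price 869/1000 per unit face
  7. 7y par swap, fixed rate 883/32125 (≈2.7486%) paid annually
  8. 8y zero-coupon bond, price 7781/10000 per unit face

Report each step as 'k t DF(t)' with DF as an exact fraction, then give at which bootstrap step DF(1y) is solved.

1 1 1971/2000
2 2 2411/2500
3 3 189/200
4 4 2331/2500
5 5 9053/10000
6 6 869/1000
7 7 4117/5000
8 8 7781/10000
DF(1y) is solved at step 1

step 1 [1y] bond c/1=9/100: DF=(214839/200000 − 9/100·(0))/(1+9/100) = 1971/2000 ≈ 0.985500
step 2 [2y] zero: DF = P = 2411/2500 ≈ 0.964400
step 3 [3y] bond c/1=9/200: DF=(2150541/2000000 − 9/200·(0.985500+0.964400))/(1+9/200) = 189/200 ≈ 0.945000
step 4 [4y] bond c/1=9/400: DF=(4074057/4000000 − 9/400·(0.985500+0.964400+0.945000))/(1+9/400) = 2331/2500 ≈ 0.932400
step 5 [5y] bond c/1=11/200: DF=(1165593/1000000 − 11/200·(0.985500+0.964400+0.945000+0.932400))/(1+11/200) = 9053/10000 ≈ 0.905300
step 6 [6y] zero: DF = P = 869/1000 ≈ 0.869000
step 7 [7y] swap r/1=883/32125: DF=(1 − 883/32125·(0.985500+0.964400+0.945000+0.932400+0.905300+0.869000))/(1+883/32125) = 4117/5000 ≈ 0.823400
step 8 [8y] zero: DF = P = 7781/10000 ≈ 0.778100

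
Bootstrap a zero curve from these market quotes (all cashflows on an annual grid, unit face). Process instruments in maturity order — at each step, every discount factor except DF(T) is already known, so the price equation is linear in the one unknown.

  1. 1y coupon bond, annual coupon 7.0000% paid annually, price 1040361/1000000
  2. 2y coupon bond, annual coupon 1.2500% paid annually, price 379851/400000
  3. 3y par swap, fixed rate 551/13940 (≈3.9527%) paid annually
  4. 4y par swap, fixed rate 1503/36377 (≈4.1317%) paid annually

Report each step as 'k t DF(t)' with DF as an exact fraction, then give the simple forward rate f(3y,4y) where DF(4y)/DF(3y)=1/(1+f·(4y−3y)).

1 1 9723/10000
2 2 9259/10000
3 3 4449/5000
4 4 8497/10000
f(3y,4y) = ((4449/5000)/(8497/10000) − 1)/(1) = 401/8497 ≈ 4.7193%

step 1 [1y] bond c/1=7/100: DF=(1040361/1000000 − 7/100·(0))/(1+7/100) = 9723/10000 ≈ 0.972300
step 2 [2y] bond c/1=1/80: DF=(379851/400000 − 1/80·(0.972300))/(1+1/80) = 9259/10000 ≈ 0.925900
step 3 [3y] swap r/1=551/13940: DF=(1 − 551/13940·(0.972300+0.925900))/(1+551/13940) = 4449/5000 ≈ 0.889800
step 4 [4y] swap r/1=1503/36377: DF=(1 − 1503/36377·(0.972300+0.925900+0.889800))/(1+1503/36377) = 8497/10000 ≈ 0.849700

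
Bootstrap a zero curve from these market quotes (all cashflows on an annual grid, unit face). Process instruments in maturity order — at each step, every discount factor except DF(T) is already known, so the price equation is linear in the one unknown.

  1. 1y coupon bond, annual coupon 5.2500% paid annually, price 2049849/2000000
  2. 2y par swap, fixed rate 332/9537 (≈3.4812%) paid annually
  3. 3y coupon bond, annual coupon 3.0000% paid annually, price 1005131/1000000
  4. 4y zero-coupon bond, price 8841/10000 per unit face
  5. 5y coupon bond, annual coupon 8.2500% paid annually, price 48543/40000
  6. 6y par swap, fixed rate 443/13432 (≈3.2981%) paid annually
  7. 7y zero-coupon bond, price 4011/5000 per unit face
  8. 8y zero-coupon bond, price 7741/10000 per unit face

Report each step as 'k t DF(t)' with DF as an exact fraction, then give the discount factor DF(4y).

1 1 4869/5000
2 2 1167/1250
3 3 9203/10000
4 4 8841/10000
5 5 4191/5000
6 6 2057/2500
7 7 4011/5000
8 8 7741/10000
DF(4y) = 8841/10000 ≈ 0.884100

step 1 [1y] bond c/1=21/400: DF=(2049849/2000000 − 21/400·(0))/(1+21/400) = 4869/5000 ≈ 0.973800
step 2 [2y] swap r/1=332/9537: DF=(1 − 332/9537·(0.973800))/(1+332/9537) = 1167/1250 ≈ 0.933600
step 3 [3y] bond c/1=3/100: DF=(1005131/1000000 − 3/100·(0.973800+0.933600))/(1+3/100) = 9203/10000 ≈ 0.920300
step 4 [4y] zero: DF = P = 8841/10000 ≈ 0.884100
step 5 [5y] bond c/1=33/400: DF=(48543/40000 − 33/400·(0.973800+0.933600+0.920300+0.884100))/(1+33/400) = 4191/5000 ≈ 0.838200
step 6 [6y] swap r/1=443/13432: DF=(1 − 443/13432·(0.973800+0.933600+0.920300+0.884100+0.838200))/(1+443/13432) = 2057/2500 ≈ 0.822800
step 7 [7y] zero: DF = P = 4011/5000 ≈ 0.802200
step 8 [8y] zero: DF = P = 7741/10000 ≈ 0.774100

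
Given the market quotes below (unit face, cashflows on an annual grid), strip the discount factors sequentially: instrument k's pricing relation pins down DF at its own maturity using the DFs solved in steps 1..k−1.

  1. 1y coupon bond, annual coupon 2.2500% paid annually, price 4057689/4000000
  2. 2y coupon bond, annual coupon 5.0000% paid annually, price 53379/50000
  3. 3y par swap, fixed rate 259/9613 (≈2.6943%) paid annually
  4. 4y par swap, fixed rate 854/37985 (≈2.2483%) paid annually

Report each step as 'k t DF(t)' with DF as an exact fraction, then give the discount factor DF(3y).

step 1 [1y] bond c/1=9/400: DF=(4057689/4000000 − 9/400·(0))/(1+9/400) = 9921/10000 ≈ 0.992100
step 2 [2y] bond c/1=1/20: DF=(53379/50000 − 1/20·(0.992100))/(1+1/20) = 1939/2000 ≈ 0.969500
step 3 [3y] swap r/1=259/9613: DF=(1 − 259/9613·(0.992100+0.969500))/(1+259/9613) = 9223/10000 ≈ 0.922300
step 4 [4y] swap r/1=854/37985: DF=(1 − 854/37985·(0.992100+0.969500+0.922300))/(1+854/37985) = 4573/5000 ≈ 0.914600

1 1 9921/10000
2 2 1939/2000
3 3 9223/10000
4 4 4573/5000
DF(3y) = 9223/10000 ≈ 0.922300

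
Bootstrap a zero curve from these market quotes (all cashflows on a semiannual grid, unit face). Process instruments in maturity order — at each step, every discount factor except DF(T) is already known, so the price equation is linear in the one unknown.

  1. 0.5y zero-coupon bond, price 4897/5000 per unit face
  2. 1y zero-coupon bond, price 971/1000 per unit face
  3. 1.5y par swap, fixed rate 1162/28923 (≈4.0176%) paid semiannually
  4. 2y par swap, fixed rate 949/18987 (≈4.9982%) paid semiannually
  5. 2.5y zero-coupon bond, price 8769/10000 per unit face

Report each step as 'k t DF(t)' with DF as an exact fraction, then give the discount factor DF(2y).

1 1/2 4897/5000
2 1 971/1000
3 3/2 9419/10000
4 2 9051/10000
5 5/2 8769/10000
DF(2y) = 9051/10000 ≈ 0.905100

step 1 [0.5y] zero: DF = P = 4897/5000 ≈ 0.979400
step 2 [1y] zero: DF = P = 971/1000 ≈ 0.971000
step 3 [1.5y] swap r/2=581/28923: DF=(1 − 581/28923·(0.979400+0.971000))/(1+581/28923) = 9419/10000 ≈ 0.941900
step 4 [2y] swap r/2=949/37974: DF=(1 − 949/37974·(0.979400+0.971000+0.941900))/(1+949/37974) = 9051/10000 ≈ 0.905100
step 5 [2.5y] zero: DF = P = 8769/10000 ≈ 0.876900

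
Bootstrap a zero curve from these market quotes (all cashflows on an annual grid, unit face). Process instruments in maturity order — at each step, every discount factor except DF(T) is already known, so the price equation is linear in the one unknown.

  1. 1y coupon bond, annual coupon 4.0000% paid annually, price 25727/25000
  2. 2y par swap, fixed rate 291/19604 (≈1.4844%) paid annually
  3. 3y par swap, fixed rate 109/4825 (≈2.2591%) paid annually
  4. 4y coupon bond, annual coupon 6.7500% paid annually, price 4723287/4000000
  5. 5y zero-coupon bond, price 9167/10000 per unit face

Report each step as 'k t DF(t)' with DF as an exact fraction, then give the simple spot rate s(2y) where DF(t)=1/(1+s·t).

step 1 [1y] bond c/1=1/25: DF=(25727/25000 − 1/25·(0))/(1+1/25) = 1979/2000 ≈ 0.989500
step 2 [2y] swap r/1=291/19604: DF=(1 − 291/19604·(0.989500))/(1+291/19604) = 9709/10000 ≈ 0.970900
step 3 [3y] swap r/1=109/4825: DF=(1 − 109/4825·(0.989500+0.970900))/(1+109/4825) = 4673/5000 ≈ 0.934600
step 4 [4y] bond c/1=27/400: DF=(4723287/4000000 − 27/400·(0.989500+0.970900+0.934600))/(1+27/400) = 9231/10000 ≈ 0.923100
step 5 [5y] zero: DF = P = 9167/10000 ≈ 0.916700

1 1 1979/2000
2 2 9709/10000
3 3 4673/5000
4 4 9231/10000
5 5 9167/10000
s(2y) = (1/(9709/10000) − 1)/(2) = 291/19418 ≈ 1.4986%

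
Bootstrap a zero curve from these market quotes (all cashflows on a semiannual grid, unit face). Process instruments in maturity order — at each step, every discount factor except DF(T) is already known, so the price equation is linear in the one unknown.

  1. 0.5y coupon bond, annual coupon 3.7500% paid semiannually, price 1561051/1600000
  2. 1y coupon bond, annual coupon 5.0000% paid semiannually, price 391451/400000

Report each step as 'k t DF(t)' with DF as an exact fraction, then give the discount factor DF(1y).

step 1 [0.5y] bond c/2=3/160: DF=(1561051/1600000 − 3/160·(0))/(1+3/160) = 9577/10000 ≈ 0.957700
step 2 [1y] bond c/2=1/40: DF=(391451/400000 − 1/40·(0.957700))/(1+1/40) = 4657/5000 ≈ 0.931400

1 1/2 9577/10000
2 1 4657/5000
DF(1y) = 4657/5000 ≈ 0.931400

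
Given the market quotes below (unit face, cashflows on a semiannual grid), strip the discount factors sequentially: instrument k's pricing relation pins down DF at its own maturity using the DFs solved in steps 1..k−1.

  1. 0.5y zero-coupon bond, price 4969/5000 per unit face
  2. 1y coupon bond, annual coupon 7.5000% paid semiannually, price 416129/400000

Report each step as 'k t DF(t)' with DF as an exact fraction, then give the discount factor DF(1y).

step 1 [0.5y] zero: DF = P = 4969/5000 ≈ 0.993800
step 2 [1y] bond c/2=3/80: DF=(416129/400000 − 3/80·(0.993800))/(1+3/80) = 2417/2500 ≈ 0.966800

1 1/2 4969/5000
2 1 2417/2500
DF(1y) = 2417/2500 ≈ 0.966800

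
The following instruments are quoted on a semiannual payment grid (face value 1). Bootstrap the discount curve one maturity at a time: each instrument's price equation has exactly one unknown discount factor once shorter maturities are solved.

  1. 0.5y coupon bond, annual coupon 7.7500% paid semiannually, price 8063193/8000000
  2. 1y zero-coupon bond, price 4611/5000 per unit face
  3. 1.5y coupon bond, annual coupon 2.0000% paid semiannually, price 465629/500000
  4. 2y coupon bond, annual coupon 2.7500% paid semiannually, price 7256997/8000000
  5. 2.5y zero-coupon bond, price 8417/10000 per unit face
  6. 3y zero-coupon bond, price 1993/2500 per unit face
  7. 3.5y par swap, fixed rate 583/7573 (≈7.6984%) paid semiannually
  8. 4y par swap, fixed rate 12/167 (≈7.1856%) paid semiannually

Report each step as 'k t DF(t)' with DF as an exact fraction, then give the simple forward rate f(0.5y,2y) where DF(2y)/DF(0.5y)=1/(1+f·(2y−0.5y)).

step 1 [0.5y] bond c/2=31/800: DF=(8063193/8000000 − 31/800·(0))/(1+31/800) = 9703/10000 ≈ 0.970300
step 2 [1y] zero: DF = P = 4611/5000 ≈ 0.922200
step 3 [1.5y] bond c/2=1/100: DF=(465629/500000 − 1/100·(0.970300+0.922200))/(1+1/100) = 9033/10000 ≈ 0.903300
step 4 [2y] bond c/2=11/800: DF=(7256997/8000000 − 11/800·(0.970300+0.922200+0.903300))/(1+11/800) = 8569/10000 ≈ 0.856900
step 5 [2.5y] zero: DF = P = 8417/10000 ≈ 0.841700
step 6 [3y] zero: DF = P = 1993/2500 ≈ 0.797200
step 7 [3.5y] swap r/2=583/15146: DF=(1 − 583/15146·(0.970300+0.922200+0.903300+0.856900+0.841700+0.797200))/(1+583/15146) = 1917/2500 ≈ 0.766800
step 8 [4y] swap r/2=6/167: DF=(1 − 6/167·(0.970300+0.922200+0.903300+0.856900+0.841700+0.797200+0.766800))/(1+6/167) = 472/625 ≈ 0.755200

1 1/2 9703/10000
2 1 4611/5000
3 3/2 9033/10000
4 2 8569/10000
5 5/2 8417/10000
6 3 1993/2500
7 7/2 1917/2500
8 4 472/625
f(0.5y,2y) = ((9703/10000)/(8569/10000) − 1)/(3/2) = 756/8569 ≈ 8.8225%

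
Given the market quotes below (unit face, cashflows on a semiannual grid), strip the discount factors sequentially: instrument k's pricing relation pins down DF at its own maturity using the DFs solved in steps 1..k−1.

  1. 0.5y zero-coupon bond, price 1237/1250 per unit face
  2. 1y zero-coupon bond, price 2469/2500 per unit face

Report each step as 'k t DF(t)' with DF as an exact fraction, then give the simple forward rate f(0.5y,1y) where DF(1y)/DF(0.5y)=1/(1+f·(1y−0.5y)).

step 1 [0.5y] zero: DF = P = 1237/1250 ≈ 0.989600
step 2 [1y] zero: DF = P = 2469/2500 ≈ 0.987600

1 1/2 1237/1250
2 1 2469/2500
f(0.5y,1y) = ((1237/1250)/(2469/2500) − 1)/(1/2) = 10/2469 ≈ 0.4050%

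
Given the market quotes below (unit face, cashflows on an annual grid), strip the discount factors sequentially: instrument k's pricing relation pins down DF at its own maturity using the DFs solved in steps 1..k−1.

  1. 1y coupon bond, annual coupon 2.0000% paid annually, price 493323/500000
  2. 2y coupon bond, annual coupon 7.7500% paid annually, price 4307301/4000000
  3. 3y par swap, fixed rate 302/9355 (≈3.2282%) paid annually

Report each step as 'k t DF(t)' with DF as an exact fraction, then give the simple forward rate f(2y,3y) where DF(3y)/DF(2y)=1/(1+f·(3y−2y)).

1 1 9673/10000
2 2 4649/5000
3 3 4547/5000
f(2y,3y) = ((4649/5000)/(4547/5000) − 1)/(1) = 102/4547 ≈ 2.2432%

step 1 [1y] bond c/1=1/50: DF=(493323/500000 − 1/50·(0))/(1+1/50) = 9673/10000 ≈ 0.967300
step 2 [2y] bond c/1=31/400: DF=(4307301/4000000 − 31/400·(0.967300))/(1+31/400) = 4649/5000 ≈ 0.929800
step 3 [3y] swap r/1=302/9355: DF=(1 − 302/9355·(0.967300+0.929800))/(1+302/9355) = 4547/5000 ≈ 0.909400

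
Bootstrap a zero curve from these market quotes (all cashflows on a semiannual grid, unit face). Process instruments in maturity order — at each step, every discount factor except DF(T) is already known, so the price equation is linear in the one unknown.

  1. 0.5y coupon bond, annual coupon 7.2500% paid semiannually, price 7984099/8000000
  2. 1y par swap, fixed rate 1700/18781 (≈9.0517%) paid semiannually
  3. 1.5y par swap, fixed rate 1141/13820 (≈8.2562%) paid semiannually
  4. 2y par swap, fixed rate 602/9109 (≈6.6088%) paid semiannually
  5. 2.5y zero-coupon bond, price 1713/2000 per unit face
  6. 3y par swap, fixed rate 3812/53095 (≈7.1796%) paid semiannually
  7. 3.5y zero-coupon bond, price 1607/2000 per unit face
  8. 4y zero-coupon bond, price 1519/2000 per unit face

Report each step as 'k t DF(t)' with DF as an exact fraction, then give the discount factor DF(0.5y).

1 1/2 9631/10000
2 1 183/200
3 3/2 8859/10000
4 2 2199/2500
5 5/2 1713/2000
6 3 4047/5000
7 7/2 1607/2000
8 4 1519/2000
DF(0.5y) = 9631/10000 ≈ 0.963100

step 1 [0.5y] bond c/2=29/800: DF=(7984099/8000000 − 29/800·(0))/(1+29/800) = 9631/10000 ≈ 0.963100
step 2 [1y] swap r/2=850/18781: DF=(1 − 850/18781·(0.963100))/(1+850/18781) = 183/200 ≈ 0.915000
step 3 [1.5y] swap r/2=1141/27640: DF=(1 − 1141/27640·(0.963100+0.915000))/(1+1141/27640) = 8859/10000 ≈ 0.885900
step 4 [2y] swap r/2=301/9109: DF=(1 − 301/9109·(0.963100+0.915000+0.885900))/(1+301/9109) = 2199/2500 ≈ 0.879600
step 5 [2.5y] zero: DF = P = 1713/2000 ≈ 0.856500
step 6 [3y] swap r/2=1906/53095: DF=(1 − 1906/53095·(0.963100+0.915000+0.885900+0.879600+0.856500))/(1+1906/53095) = 4047/5000 ≈ 0.809400
step 7 [3.5y] zero: DF = P = 1607/2000 ≈ 0.803500
step 8 [4y] zero: DF = P = 1519/2000 ≈ 0.759500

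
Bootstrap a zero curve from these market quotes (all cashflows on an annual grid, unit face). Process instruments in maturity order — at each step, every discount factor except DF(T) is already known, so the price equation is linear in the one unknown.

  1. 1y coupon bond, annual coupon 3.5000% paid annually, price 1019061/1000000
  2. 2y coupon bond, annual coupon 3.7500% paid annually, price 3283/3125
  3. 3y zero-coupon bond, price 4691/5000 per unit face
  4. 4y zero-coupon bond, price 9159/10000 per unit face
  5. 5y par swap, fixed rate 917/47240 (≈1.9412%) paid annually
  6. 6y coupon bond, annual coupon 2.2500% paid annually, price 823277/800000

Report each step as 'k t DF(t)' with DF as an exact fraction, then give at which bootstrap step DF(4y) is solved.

1 1 4923/5000
2 2 977/1000
3 3 4691/5000
4 4 9159/10000
5 5 9083/10000
6 6 361/400
DF(4y) is solved at step 4

step 1 [1y] bond c/1=7/200: DF=(1019061/1000000 − 7/200·(0))/(1+7/200) = 4923/5000 ≈ 0.984600
step 2 [2y] bond c/1=3/80: DF=(3283/3125 − 3/80·(0.984600))/(1+3/80) = 977/1000 ≈ 0.977000
step 3 [3y] zero: DF = P = 4691/5000 ≈ 0.938200
step 4 [4y] zero: DF = P = 9159/10000 ≈ 0.915900
step 5 [5y] swap r/1=917/47240: DF=(1 − 917/47240·(0.984600+0.977000+0.938200+0.915900))/(1+917/47240) = 9083/10000 ≈ 0.908300
step 6 [6y] bond c/1=9/400: DF=(823277/800000 − 9/400·(0.984600+0.977000+0.938200+0.915900+0.908300))/(1+9/400) = 361/400 ≈ 0.902500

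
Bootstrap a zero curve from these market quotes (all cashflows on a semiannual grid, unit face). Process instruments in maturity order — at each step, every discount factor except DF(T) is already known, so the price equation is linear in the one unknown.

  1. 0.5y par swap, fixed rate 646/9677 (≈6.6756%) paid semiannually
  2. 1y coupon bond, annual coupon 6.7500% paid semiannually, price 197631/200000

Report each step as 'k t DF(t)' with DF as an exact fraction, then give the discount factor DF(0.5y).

step 1 [0.5y] swap r/2=323/9677: DF=(1 − 323/9677·(0))/(1+323/9677) = 9677/10000 ≈ 0.967700
step 2 [1y] bond c/2=27/800: DF=(197631/200000 − 27/800·(0.967700))/(1+27/800) = 9243/10000 ≈ 0.924300

1 1/2 9677/10000
2 1 9243/10000
DF(0.5y) = 9677/10000 ≈ 0.967700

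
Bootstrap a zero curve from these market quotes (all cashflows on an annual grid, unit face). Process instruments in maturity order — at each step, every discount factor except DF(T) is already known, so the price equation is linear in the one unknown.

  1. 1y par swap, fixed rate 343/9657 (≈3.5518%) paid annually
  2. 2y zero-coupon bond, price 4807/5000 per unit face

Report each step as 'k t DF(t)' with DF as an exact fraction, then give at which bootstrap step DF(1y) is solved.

step 1 [1y] swap r/1=343/9657: DF=(1 − 343/9657·(0))/(1+343/9657) = 9657/10000 ≈ 0.965700
step 2 [2y] zero: DF = P = 4807/5000 ≈ 0.961400

1 1 9657/10000
2 2 4807/5000
DF(1y) is solved at step 1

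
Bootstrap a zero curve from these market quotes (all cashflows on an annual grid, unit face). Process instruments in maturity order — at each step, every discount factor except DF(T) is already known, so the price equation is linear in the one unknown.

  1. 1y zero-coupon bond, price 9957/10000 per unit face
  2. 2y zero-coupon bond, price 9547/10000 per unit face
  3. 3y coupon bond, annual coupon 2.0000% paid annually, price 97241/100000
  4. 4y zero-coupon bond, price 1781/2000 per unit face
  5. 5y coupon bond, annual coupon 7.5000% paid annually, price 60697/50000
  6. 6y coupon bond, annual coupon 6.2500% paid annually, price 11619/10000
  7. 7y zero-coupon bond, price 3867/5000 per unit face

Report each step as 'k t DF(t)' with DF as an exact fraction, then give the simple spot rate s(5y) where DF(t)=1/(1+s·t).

1 1 9957/10000
2 2 9547/10000
3 3 9151/10000
4 4 1781/2000
5 5 542/625
6 6 1027/1250
7 7 3867/5000
s(5y) = (1/(542/625) − 1)/(5) = 83/2710 ≈ 3.0627%

step 1 [1y] zero: DF = P = 9957/10000 ≈ 0.995700
step 2 [2y] zero: DF = P = 9547/10000 ≈ 0.954700
step 3 [3y] bond c/1=1/50: DF=(97241/100000 − 1/50·(0.995700+0.954700))/(1+1/50) = 9151/10000 ≈ 0.915100
step 4 [4y] zero: DF = P = 1781/2000 ≈ 0.890500
step 5 [5y] bond c/1=3/40: DF=(60697/50000 − 3/40·(0.995700+0.954700+0.915100+0.890500))/(1+3/40) = 542/625 ≈ 0.867200
step 6 [6y] bond c/1=1/16: DF=(11619/10000 − 1/16·(0.995700+0.954700+0.915100+0.890500+0.867200))/(1+1/16) = 1027/1250 ≈ 0.821600
step 7 [7y] zero: DF = P = 3867/5000 ≈ 0.773400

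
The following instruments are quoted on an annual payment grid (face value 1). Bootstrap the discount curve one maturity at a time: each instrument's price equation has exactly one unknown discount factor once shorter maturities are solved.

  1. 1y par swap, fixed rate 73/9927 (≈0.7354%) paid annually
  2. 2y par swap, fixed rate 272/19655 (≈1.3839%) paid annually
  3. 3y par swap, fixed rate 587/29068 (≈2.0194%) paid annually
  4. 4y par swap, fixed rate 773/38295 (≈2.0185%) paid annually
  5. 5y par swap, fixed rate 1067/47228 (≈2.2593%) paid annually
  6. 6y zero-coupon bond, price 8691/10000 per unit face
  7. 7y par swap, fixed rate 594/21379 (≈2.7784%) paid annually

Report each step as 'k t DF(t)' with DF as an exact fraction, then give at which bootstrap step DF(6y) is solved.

1 1 9927/10000
2 2 608/625
3 3 9413/10000
4 4 9227/10000
5 5 8933/10000
6 6 8691/10000
7 7 4109/5000
DF(6y) is solved at step 6

step 1 [1y] swap r/1=73/9927: DF=(1 − 73/9927·(0))/(1+73/9927) = 9927/10000 ≈ 0.992700
step 2 [2y] swap r/1=272/19655: DF=(1 − 272/19655·(0.992700))/(1+272/19655) = 608/625 ≈ 0.972800
step 3 [3y] swap r/1=587/29068: DF=(1 − 587/29068·(0.992700+0.972800))/(1+587/29068) = 9413/10000 ≈ 0.941300
step 4 [4y] swap r/1=773/38295: DF=(1 − 773/38295·(0.992700+0.972800+0.941300))/(1+773/38295) = 9227/10000 ≈ 0.922700
step 5 [5y] swap r/1=1067/47228: DF=(1 − 1067/47228·(0.992700+0.972800+0.941300+0.922700))/(1+1067/47228) = 8933/10000 ≈ 0.893300
step 6 [6y] zero: DF = P = 8691/10000 ≈ 0.869100
step 7 [7y] swap r/1=594/21379: DF=(1 − 594/21379·(0.992700+0.972800+0.941300+0.922700+0.893300+0.869100))/(1+594/21379) = 4109/5000 ≈ 0.821800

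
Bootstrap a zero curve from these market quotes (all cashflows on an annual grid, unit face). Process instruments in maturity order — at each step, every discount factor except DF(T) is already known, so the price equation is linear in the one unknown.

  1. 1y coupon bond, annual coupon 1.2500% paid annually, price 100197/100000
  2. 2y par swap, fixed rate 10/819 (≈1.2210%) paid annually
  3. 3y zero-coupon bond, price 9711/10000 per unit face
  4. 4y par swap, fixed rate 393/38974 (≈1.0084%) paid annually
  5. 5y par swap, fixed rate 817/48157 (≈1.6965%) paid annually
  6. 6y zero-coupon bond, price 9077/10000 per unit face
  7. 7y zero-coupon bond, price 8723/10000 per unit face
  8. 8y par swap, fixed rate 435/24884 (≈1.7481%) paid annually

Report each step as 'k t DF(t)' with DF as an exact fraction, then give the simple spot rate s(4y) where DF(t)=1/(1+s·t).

1 1 1237/1250
2 2 122/125
3 3 9711/10000
4 4 9607/10000
5 5 9183/10000
6 6 9077/10000
7 7 8723/10000
8 8 1739/2000
s(4y) = (1/(9607/10000) − 1)/(4) = 393/38428 ≈ 1.0227%

step 1 [1y] bond c/1=1/80: DF=(100197/100000 − 1/80·(0))/(1+1/80) = 1237/1250 ≈ 0.989600
step 2 [2y] swap r/1=10/819: DF=(1 − 10/819·(0.989600))/(1+10/819) = 122/125 ≈ 0.976000
step 3 [3y] zero: DF = P = 9711/10000 ≈ 0.971100
step 4 [4y] swap r/1=393/38974: DF=(1 − 393/38974·(0.989600+0.976000+0.971100))/(1+393/38974) = 9607/10000 ≈ 0.960700
step 5 [5y] swap r/1=817/48157: DF=(1 − 817/48157·(0.989600+0.976000+0.971100+0.960700))/(1+817/48157) = 9183/10000 ≈ 0.918300
step 6 [6y] zero: DF = P = 9077/10000 ≈ 0.907700
step 7 [7y] zero: DF = P = 8723/10000 ≈ 0.872300
step 8 [8y] swap r/1=435/24884: DF=(1 − 435/24884·(0.989600+0.976000+0.971100+0.960700+0.918300+0.907700+0.872300))/(1+435/24884) = 1739/2000 ≈ 0.869500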